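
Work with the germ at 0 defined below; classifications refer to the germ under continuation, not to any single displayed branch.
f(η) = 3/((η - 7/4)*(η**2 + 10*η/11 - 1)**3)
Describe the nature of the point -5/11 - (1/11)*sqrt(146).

The point is a pole of order 3.

The denominator factor η**2 + 10*η/11 - 1 vanishes at -5/11 - (1/11)*sqrt(146) and appears to the power 3; the numerator there equals 3, nonzero, and no other factor vanishes.
Hence a pole whose order is the multiplicity, 3.


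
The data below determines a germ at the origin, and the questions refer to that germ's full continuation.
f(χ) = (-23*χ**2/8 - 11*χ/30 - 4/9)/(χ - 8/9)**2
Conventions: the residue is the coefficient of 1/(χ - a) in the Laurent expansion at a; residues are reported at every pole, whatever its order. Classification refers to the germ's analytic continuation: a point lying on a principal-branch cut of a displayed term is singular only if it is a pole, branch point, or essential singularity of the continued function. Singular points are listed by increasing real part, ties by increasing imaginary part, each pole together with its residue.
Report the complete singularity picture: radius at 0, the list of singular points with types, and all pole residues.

Radius of convergence at 0: 8/9.
At 8/9: a pole of order 2; residue -493/90.

Denominator factor (χ - 8/9)^2: pole of order 2 at 8/9, modulus 8/9.
The radius of convergence is the smallest modulus among the singular points: 8/9.
At the order-2 pole 8/9 set g(χ) = (χ - (8/9))^2*f(χ) = -23*χ**2/8 - 11*χ/30 - 4/9.
Order-2 pole: residue = g'(a); g'(8/9) = -493/90, so the residue is -493/90.


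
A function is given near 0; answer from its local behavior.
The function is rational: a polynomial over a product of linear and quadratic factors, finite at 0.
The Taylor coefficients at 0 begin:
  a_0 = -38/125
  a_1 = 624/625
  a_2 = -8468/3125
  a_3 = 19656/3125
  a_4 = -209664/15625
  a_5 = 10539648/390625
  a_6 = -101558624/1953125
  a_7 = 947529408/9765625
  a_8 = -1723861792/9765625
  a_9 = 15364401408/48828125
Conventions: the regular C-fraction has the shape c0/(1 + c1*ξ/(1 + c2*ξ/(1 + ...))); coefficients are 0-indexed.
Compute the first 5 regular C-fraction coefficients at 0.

The regular C-fraction coefficients are [-38/125, 312/95, -8449/14820, 12326611/6590220, -31610543016/27407246405].

Taylor coefficients (read off): a_0 = -38/125, a_1 = 624/625, a_2 = -8468/3125, a_3 = 19656/3125, a_4 = -209664/15625.
c0 = a_0 = -38/125. Peel one level at a time: if S = 1 + c*ξ/S' with S'(0) = 1, then c is the ξ-coefficient of S and S' = c*ξ/(S - 1).
S_1 = c0/f = 1 + (312/95)*ξ + (16898/9025)*ξ^2 + ...; c1 = 312/95.
S_2 = c1*ξ/(S_1 - 1) = 1 + (-8449/14820)*ξ + (648769/608400)*ξ^2 + ...; c2 = -8449/14820.
S_3 = c2*ξ/(S_2 - 1) = 1 + (12326611/6590220)*ξ + (3850002034/1784640025)*ξ^2 + ...; c3 = 12326611/6590220.
S_4 = c3*ξ/(S_3 - 1) = 1 + (-31610543016/27407246405)*ξ + ...; c4 = -31610543016/27407246405.


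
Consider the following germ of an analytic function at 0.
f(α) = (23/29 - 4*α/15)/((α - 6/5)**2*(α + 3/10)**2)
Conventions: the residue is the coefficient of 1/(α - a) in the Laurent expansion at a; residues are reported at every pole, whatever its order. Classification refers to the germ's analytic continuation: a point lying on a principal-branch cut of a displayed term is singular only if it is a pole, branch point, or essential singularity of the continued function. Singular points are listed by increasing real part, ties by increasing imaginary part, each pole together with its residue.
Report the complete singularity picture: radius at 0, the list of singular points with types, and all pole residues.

Denominator factor (α + 3/10)^2: pole of order 2 at -3/10, modulus 3/10.
Denominator factor (α - 6/5)^2: pole of order 2 at 6/5, modulus 6/5.
The radius of convergence is the smallest modulus among the singular points: 3/10.
At the order-2 pole -3/10 set g(α) = (α - (-3/10))^2*f(α) = (23/29 - 4*α/15)/(α - 6/5)**2.
Order-2 pole: residue = g'(a); g'(-3/10) = 7808/19575, so the residue is 7808/19575.
At the order-2 pole 6/5 set g(α) = (α - (6/5))^2*f(α) = (23/29 - 4*α/15)/(α + 3/10)**2.
Order-2 pole: residue = g'(a); g'(6/5) = -7808/19575, so the residue is -7808/19575.
List the singular points by increasing real part (a conjugate pair: the negative imaginary part first).

Radius of convergence at 0: 3/10.
At -3/10: a pole of order 2; residue 7808/19575.
At 6/5: a pole of order 2; residue -7808/19575.


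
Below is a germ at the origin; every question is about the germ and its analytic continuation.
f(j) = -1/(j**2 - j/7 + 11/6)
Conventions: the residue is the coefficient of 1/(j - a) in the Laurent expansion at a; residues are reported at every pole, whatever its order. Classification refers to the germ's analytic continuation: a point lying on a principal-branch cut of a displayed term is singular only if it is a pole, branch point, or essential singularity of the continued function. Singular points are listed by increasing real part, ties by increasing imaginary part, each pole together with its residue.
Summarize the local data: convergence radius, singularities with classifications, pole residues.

Radius of convergence at 0: (1/6)*sqrt(66).
At (1/14) - ((5/42)*sqrt(129))*i: a pole of order 1; residue -((7/215)*sqrt(129))*i.
At (1/14) + ((5/42)*sqrt(129))*i: a pole of order 1; residue ((7/215)*sqrt(129))*i.

Denominator factor (j**2 - j/7 + 11/6): discriminant -1075/147, complex-conjugate roots (1/14) + ((5/42)*sqrt(129))*i and (1/14) - ((5/42)*sqrt(129))*i; poles of order 1, moduli (1/6)*sqrt(66) and (1/6)*sqrt(66).
The radius of convergence is the smallest modulus among the singular points: (1/6)*sqrt(66).
The factor j**2 - j/7 + 11/6 splits as (j - a)(j - a') with a = (1/14) - ((5/42)*sqrt(129))*i, a' = (1/14) + ((5/42)*sqrt(129))*i. At the order-1 pole a set g(j) = (j - a)*f(j) = [-1] / (j - a').
Simple pole: residue = g(a) at a = (1/14) - ((5/42)*sqrt(129))*i, which is -((7/215)*sqrt(129))*i.
The factor j**2 - j/7 + 11/6 splits as (j - a)(j - a') with a = (1/14) + ((5/42)*sqrt(129))*i, a' = (1/14) - ((5/42)*sqrt(129))*i. At the order-1 pole a set g(j) = (j - a)*f(j) = [-1] / (j - a').
Simple pole: residue = g(a) at a = (1/14) + ((5/42)*sqrt(129))*i, which is ((7/215)*sqrt(129))*i.
List the singular points by increasing real part (a conjugate pair: the negative imaginary part first).


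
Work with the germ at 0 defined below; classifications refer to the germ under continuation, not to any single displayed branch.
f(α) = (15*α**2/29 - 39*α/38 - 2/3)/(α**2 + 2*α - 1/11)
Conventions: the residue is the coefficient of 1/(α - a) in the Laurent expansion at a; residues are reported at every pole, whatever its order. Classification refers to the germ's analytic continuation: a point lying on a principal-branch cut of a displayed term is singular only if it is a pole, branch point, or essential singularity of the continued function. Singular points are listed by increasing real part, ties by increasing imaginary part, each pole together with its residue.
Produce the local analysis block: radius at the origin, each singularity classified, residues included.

Denominator factor (α**2 + 2*α - 1/11): discriminant 48/11, real irrational roots -1 + (2/11)*sqrt(33) and -1 - (2/11)*sqrt(33); poles of order 1, moduli -1 + (2/11)*sqrt(33) and 1 + (2/11)*sqrt(33).
The radius of convergence is the smallest modulus among the singular points: -1 + (2/11)*sqrt(33).
The factor α**2 + 2*α - 1/11 splits as (α - a)(α - a') with a = -1 - (2/11)*sqrt(33), a' = -1 + (2/11)*sqrt(33). At the order-1 pole a set g(α) = (α - a)*f(α) = [15*α**2/29 - 39*α/38 - 2/3] / (α - a').
Simple pole: residue = g(a) at a = -1 - (2/11)*sqrt(33), which is -2271/2204 - (52409/436392)*sqrt(33).
The factor α**2 + 2*α - 1/11 splits as (α - a)(α - a') with a = -1 + (2/11)*sqrt(33), a' = -1 - (2/11)*sqrt(33). At the order-1 pole a set g(α) = (α - a)*f(α) = [15*α**2/29 - 39*α/38 - 2/3] / (α - a').
Simple pole: residue = g(a) at a = -1 + (2/11)*sqrt(33), which is -2271/2204 + (52409/436392)*sqrt(33).
List the singular points by increasing real part (a conjugate pair: the negative imaginary part first).

Radius of convergence at 0: -1 + (2/11)*sqrt(33).
At -1 - (2/11)*sqrt(33): a pole of order 1; residue -2271/2204 - (52409/436392)*sqrt(33).
At -1 + (2/11)*sqrt(33): a pole of order 1; residue -2271/2204 + (52409/436392)*sqrt(33).


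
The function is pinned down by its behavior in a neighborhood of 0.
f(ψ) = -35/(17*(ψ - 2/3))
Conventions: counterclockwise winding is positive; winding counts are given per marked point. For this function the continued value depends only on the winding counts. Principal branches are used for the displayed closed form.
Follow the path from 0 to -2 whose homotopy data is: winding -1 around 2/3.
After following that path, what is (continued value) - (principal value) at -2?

The function is rational, hence single-valued: continuing it around any pole returns the same value, so the difference is 0.

Continued minus principal equals 0.


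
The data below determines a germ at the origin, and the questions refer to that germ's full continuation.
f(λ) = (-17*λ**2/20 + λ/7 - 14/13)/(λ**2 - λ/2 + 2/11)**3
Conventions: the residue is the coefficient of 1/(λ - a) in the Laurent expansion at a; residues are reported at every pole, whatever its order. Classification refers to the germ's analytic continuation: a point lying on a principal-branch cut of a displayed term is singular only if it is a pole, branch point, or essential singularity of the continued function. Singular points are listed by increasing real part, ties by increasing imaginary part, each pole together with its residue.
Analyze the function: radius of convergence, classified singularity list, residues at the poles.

Denominator factor (λ**2 - λ/2 + 2/11)^3: discriminant -21/44, complex-conjugate roots (1/4) + ((1/44)*sqrt(231))*i and (1/4) - ((1/44)*sqrt(231))*i; poles of order 3, moduli (1/11)*sqrt(22) and (1/11)*sqrt(22).
The radius of convergence is the smallest modulus among the singular points: (1/11)*sqrt(22).
The factor λ**2 - λ/2 + 2/11 splits as (λ - a)(λ - a') with a = (1/4) - ((1/44)*sqrt(231))*i, a' = (1/4) + ((1/44)*sqrt(231))*i. At the order-3 pole a set g(λ) = (λ - a)^3*f(λ) = [-17*λ**2/20 + λ/7 - 14/13] / (λ - a')^3.
Order-3 pole: residue = g''(a)/2; g''((1/4) - ((1/44)*sqrt(231))*i) = -((7950052/1404585)*sqrt(231))*i, so the residue is -((3975026/1404585)*sqrt(231))*i.
The factor λ**2 - λ/2 + 2/11 splits as (λ - a)(λ - a') with a = (1/4) + ((1/44)*sqrt(231))*i, a' = (1/4) - ((1/44)*sqrt(231))*i. At the order-3 pole a set g(λ) = (λ - a)^3*f(λ) = [-17*λ**2/20 + λ/7 - 14/13] / (λ - a')^3.
Order-3 pole: residue = g''(a)/2; g''((1/4) + ((1/44)*sqrt(231))*i) = ((7950052/1404585)*sqrt(231))*i, so the residue is ((3975026/1404585)*sqrt(231))*i.
List the singular points by increasing real part (a conjugate pair: the negative imaginary part first).

Radius of convergence at 0: (1/11)*sqrt(22).
At (1/4) - ((1/44)*sqrt(231))*i: a pole of order 3; residue -((3975026/1404585)*sqrt(231))*i.
At (1/4) + ((1/44)*sqrt(231))*i: a pole of order 3; residue ((3975026/1404585)*sqrt(231))*i.


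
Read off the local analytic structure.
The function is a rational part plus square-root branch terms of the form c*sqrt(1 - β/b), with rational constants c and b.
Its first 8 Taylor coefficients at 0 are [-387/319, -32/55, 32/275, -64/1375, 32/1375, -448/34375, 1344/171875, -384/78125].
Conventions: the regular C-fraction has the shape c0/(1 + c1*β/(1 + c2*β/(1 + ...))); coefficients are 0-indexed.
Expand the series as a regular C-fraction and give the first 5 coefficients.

Taylor coefficients (read off): a_0 = -387/319, a_1 = -32/55, a_2 = 32/275, a_3 = -64/1375, a_4 = 32/1375.
c0 = a_0 = -387/319. Peel one level at a time: if S = 1 + c*β/S' with S'(0) = 1, then c is the β-coefficient of S and S' = c*β/(S - 1).
S_1 = c0/f = 1 + (-928/1935)*β + (244064/748845)*β^2 + ...; c1 = -928/1935.
S_2 = c1*β/(S_1 - 1) = 1 + (263/387)*β + (-1/25)*β^2 + ...; c2 = 263/387.
S_3 = c2*β/(S_2 - 1) = 1 + (387/6575)*β + (-868041/43230625)*β^2 + ...; c3 = 387/6575.
S_4 = c3*β/(S_3 - 1) = 1 + (2243/6575)*β + ...; c4 = 2243/6575.

The regular C-fraction coefficients are [-387/319, -928/1935, 263/387, 387/6575, 2243/6575].


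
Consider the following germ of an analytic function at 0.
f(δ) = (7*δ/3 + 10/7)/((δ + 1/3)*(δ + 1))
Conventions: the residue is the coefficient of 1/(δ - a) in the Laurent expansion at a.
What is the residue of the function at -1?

At the order-1 pole -1 set g(δ) = (δ - (-1))*f(δ) = (7*δ/3 + 10/7)/(δ + 1/3).
Simple pole: residue = g(a) at a = -1, which is 19/14.

The residue is 19/14.


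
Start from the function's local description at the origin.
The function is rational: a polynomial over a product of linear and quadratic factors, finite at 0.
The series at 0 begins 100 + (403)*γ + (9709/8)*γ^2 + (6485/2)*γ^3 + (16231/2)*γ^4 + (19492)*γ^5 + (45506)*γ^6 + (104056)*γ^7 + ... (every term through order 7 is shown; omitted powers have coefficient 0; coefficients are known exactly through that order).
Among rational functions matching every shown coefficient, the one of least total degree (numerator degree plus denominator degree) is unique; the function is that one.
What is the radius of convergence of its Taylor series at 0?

The radius of convergence is 1/2.

No rational of total degree below 4 reproduces all 8 coefficients; solving the [2/2] Pade equations on them gives f(γ) = (13*γ**2/32 + 3*γ/4 + 25)/(γ - 1/2)**2, whose expansion matches every shown term.
Denominator factor (γ - 1/2)^2: pole of order 2 at 1/2, modulus 1/2.
The radius of convergence is the smallest modulus among the singular points: 1/2.


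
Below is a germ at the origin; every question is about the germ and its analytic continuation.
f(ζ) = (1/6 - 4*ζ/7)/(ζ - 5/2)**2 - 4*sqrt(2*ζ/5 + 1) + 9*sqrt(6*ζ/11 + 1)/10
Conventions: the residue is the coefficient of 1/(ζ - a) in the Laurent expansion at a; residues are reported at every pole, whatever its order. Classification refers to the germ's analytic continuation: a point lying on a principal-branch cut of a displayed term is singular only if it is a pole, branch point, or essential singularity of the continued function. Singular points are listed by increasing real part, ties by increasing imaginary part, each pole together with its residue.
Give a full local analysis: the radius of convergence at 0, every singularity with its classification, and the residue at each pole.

Radius of convergence at 0: 11/6.
At -5/2: an algebraic (square-root) branch point.
At -11/6: an algebraic (square-root) branch point.
At 5/2: a pole of order 2; residue -4/7.

Denominator factor (ζ - 5/2)^2: pole of order 2 at 5/2, modulus 5/2.
Branch term (-4)*sqrt(1 - ζ/(-5/2)): its argument vanishes at ζ = -5/2, a square-root branch point, modulus 5/2.
Branch term (9/10)*sqrt(1 - ζ/(-11/6)): its argument vanishes at ζ = -11/6, a square-root branch point, modulus 11/6.
The radius of convergence is the smallest modulus among the singular points: 11/6.
The branch terms are analytic at 5/2 and contribute nothing to the residue; only the rational part matters.
At the order-2 pole 5/2 set g(ζ) = (ζ - (5/2))^2*(rational part) = 1/6 - 4*ζ/7.
Order-2 pole: residue = g'(a); g'(5/2) = -4/7, so the residue is -4/7.
List the singular points by increasing real part (a conjugate pair: the negative imaginary part first).


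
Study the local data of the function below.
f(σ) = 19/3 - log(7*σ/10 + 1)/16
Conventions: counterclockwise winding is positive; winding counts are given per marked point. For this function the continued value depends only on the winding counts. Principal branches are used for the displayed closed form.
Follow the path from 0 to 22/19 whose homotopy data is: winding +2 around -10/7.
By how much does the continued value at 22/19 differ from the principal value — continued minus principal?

Continued minus principal equals -(1/4)*pi*i.

The rational part is single-valued and drops out of the difference; each branch term changes only by its own monodromy.
(-1/16)*log(1 - σ/(-10/7)): each positive loop around -10/7 adds 2*pi*i to the log, so winding +2 contributes (-1/16)*(2)*2*pi*i = -(1/4)*pi*i.
Summing the contributions at σ = 22/19 gives -(1/4)*pi*i.


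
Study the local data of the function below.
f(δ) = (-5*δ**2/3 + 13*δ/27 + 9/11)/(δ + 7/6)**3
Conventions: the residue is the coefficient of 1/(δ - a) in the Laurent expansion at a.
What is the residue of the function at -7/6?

The residue is -5/3.

At the order-3 pole -7/6 set g(δ) = (δ - (-7/6))^3*f(δ) = -5*δ**2/3 + 13*δ/27 + 9/11.
Order-3 pole: residue = g''(a)/2; g''(-7/6) = -10/3, so the residue is -5/3.


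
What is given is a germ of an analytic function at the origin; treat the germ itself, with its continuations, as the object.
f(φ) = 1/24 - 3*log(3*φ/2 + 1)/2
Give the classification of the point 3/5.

There is no denominator, hence no pole anywhere.
Branch term log(1 - φ/(-2/3)): argument at 3/5 is 19/10, nonzero, so 3/5 is not its branch point (a point on a principal cut is still regular for the continued germ).
So the germ continues analytically to 3/5.

The point is a regular point.


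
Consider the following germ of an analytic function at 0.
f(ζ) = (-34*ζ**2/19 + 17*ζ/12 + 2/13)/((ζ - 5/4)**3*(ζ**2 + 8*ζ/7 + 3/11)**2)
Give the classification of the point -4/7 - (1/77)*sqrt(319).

The denominator factor ζ**2 + 8*ζ/7 + 3/11 vanishes at -4/7 - (1/77)*sqrt(319) and appears to the power 2; the numerator there equals -533707/399399 - (5525/122892)*sqrt(319), nonzero, and no other factor vanishes.
Hence a pole whose order is the multiplicity, 2.

The point is a pole of order 2.


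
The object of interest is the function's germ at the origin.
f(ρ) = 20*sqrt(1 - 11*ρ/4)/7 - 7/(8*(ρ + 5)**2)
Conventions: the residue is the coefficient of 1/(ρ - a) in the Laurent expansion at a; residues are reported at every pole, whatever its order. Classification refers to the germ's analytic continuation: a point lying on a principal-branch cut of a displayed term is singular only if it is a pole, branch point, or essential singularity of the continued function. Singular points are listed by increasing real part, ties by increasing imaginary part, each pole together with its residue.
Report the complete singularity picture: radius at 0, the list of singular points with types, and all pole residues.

Denominator factor (ρ + 5)^2: pole of order 2 at -5, modulus 5.
Branch term (20/7)*sqrt(1 - ρ/(4/11)): its argument vanishes at ρ = 4/11, a square-root branch point, modulus 4/11.
The radius of convergence is the smallest modulus among the singular points: 4/11.
The branch term is analytic at -5 and contributes nothing to the residue; only the rational part matters.
At the order-2 pole -5 set g(ρ) = (ρ - (-5))^2*(rational part) = -7/8.
Order-2 pole: residue = g'(a); g'(-5) = 0, so the residue is 0.
List the singular points by increasing real part (a conjugate pair: the negative imaginary part first).

Radius of convergence at 0: 4/11.
At -5: a pole of order 2; residue 0.
At 4/11: an algebraic (square-root) branch point.


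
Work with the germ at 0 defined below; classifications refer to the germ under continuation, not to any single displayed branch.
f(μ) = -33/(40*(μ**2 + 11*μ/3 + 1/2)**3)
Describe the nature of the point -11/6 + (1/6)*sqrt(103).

The point is a pole of order 3.

The denominator factor μ**2 + 11*μ/3 + 1/2 vanishes at -11/6 + (1/6)*sqrt(103) and appears to the power 3; the numerator there equals -33/40, nonzero, and no other factor vanishes.
Hence a pole whose order is the multiplicity, 3.


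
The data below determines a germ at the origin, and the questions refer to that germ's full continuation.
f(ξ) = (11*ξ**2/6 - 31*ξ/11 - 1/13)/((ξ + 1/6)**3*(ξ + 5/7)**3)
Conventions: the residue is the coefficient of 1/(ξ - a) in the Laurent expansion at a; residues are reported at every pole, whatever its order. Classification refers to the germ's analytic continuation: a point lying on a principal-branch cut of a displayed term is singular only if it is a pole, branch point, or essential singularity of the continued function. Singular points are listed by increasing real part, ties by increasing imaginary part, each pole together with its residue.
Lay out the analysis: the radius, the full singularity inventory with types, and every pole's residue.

Denominator factor (ξ + 1/6)^3: pole of order 3 at -1/6, modulus 1/6.
Denominator factor (ξ + 5/7)^3: pole of order 3 at -5/7, modulus 5/7.
The radius of convergence is the smallest modulus among the singular points: 1/6.
At the order-3 pole -5/7 set g(ξ) = (ξ - (-5/7))^3*f(ξ) = (11*ξ**2/6 - 31*ξ/11 - 1/13)/(ξ + 1/6)**3.
Order-3 pole: residue = g''(a)/2; g''(-5/7) = -330636691224/920397049, so the residue is -165318345612/920397049.
At the order-3 pole -1/6 set g(ξ) = (ξ - (-1/6))^3*f(ξ) = (11*ξ**2/6 - 31*ξ/11 - 1/13)/(ξ + 5/7)**3.
Order-3 pole: residue = g''(a)/2; g''(-1/6) = 330636691224/920397049, so the residue is 165318345612/920397049.
List the singular points by increasing real part (a conjugate pair: the negative imaginary part first).

Radius of convergence at 0: 1/6.
At -5/7: a pole of order 3; residue -165318345612/920397049.
At -1/6: a pole of order 3; residue 165318345612/920397049.


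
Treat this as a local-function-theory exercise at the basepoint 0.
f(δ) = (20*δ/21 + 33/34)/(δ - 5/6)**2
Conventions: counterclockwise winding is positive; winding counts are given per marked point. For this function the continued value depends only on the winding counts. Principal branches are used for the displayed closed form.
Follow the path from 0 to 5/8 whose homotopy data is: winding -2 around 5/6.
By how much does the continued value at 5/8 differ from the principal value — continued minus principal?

The function is rational, hence single-valued: continuing it around any pole returns the same value, so the difference is 0.

Continued minus principal equals 0.


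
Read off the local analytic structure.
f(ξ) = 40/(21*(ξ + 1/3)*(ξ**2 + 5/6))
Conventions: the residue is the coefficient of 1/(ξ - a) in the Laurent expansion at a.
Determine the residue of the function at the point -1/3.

The residue is 240/119.

At the order-1 pole -1/3 set g(ξ) = (ξ - (-1/3))*f(ξ) = 40/(21*(ξ**2 + 5/6)).
Simple pole: residue = g(a) at a = -1/3, which is 240/119.


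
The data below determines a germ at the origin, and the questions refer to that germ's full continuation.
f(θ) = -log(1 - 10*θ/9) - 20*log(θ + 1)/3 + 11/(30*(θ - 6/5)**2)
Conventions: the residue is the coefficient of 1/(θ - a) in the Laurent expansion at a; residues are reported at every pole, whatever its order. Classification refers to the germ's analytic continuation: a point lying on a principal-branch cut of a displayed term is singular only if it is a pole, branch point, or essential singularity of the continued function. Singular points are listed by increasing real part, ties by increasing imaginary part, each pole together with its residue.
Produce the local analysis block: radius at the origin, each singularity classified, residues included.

Radius of convergence at 0: 9/10.
At -1: a logarithmic branch point.
At 9/10: a logarithmic branch point.
At 6/5: a pole of order 2; residue 0.

Denominator factor (θ - 6/5)^2: pole of order 2 at 6/5, modulus 6/5.
Branch term (-1)*log(1 - θ/(9/10)): its argument vanishes at θ = 9/10, a logarithmic branch point, modulus 9/10.
Branch term (-20/3)*log(1 - θ/(-1)): its argument vanishes at θ = -1, a logarithmic branch point, modulus 1.
The radius of convergence is the smallest modulus among the singular points: 9/10.
The branch terms are analytic at 6/5 and contribute nothing to the residue; only the rational part matters.
At the order-2 pole 6/5 set g(θ) = (θ - (6/5))^2*(rational part) = 11/30.
Order-2 pole: residue = g'(a); g'(6/5) = 0, so the residue is 0.
List the singular points by increasing real part (a conjugate pair: the negative imaginary part first).


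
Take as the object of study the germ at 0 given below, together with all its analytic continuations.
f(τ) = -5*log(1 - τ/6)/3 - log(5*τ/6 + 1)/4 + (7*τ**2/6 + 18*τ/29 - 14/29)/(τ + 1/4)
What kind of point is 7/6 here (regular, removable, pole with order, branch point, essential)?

The point is a regular point.

Denominator factors: τ + 1/4 = 17/12 at τ = 7/6 — none vanishes.
Branch term log(1 - τ/(6)): argument at 7/6 is 29/36, nonzero, so 7/6 is not its branch point (a point on a principal cut is still regular for the continued germ).
Branch term log(1 - τ/(-6/5)): argument at 7/6 is 71/36, nonzero, so 7/6 is not its branch point (a point on a principal cut is still regular for the continued germ).
So the germ continues analytically to 7/6.


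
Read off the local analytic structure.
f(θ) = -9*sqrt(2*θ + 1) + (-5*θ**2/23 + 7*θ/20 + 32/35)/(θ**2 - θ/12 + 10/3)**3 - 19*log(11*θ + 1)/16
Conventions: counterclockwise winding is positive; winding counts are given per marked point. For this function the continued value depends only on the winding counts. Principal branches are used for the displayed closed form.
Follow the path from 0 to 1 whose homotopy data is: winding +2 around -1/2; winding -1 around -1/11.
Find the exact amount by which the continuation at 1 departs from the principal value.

The rational part is single-valued and drops out of the difference; each branch term changes only by its own monodromy.
(-9)*sqrt(1 - θ/(-1/2)): winding +2 is even, the square root returns to the same sheet, contribution 0.
(-19/16)*log(1 - θ/(-1/11)): each positive loop around -1/11 adds 2*pi*i to the log, so winding -1 contributes (-19/16)*(-1)*2*pi*i = (19/8)*pi*i.
Summing the contributions at θ = 1 gives (19/8)*pi*i.

Continued minus principal equals (19/8)*pi*i.


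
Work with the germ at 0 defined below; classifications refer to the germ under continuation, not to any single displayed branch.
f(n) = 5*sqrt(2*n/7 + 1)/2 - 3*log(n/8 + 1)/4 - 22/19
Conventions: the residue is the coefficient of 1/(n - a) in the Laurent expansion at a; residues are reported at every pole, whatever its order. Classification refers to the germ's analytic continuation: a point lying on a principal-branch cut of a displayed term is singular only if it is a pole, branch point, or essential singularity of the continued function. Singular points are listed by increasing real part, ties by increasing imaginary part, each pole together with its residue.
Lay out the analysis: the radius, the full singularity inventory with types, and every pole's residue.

Branch term (5/2)*sqrt(1 - n/(-7/2)): its argument vanishes at n = -7/2, a square-root branch point, modulus 7/2.
Branch term (-3/4)*log(1 - n/(-8)): its argument vanishes at n = -8, a logarithmic branch point, modulus 8.
The radius of convergence is the smallest modulus among the singular points: 7/2.
List the singular points by increasing real part (a conjugate pair: the negative imaginary part first).

Radius of convergence at 0: 7/2.
At -8: a logarithmic branch point.
At -7/2: an algebraic (square-root) branch point.


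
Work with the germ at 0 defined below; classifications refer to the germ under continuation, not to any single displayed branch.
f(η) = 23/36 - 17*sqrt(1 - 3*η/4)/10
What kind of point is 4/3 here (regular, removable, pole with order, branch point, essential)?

The term (-17/10)*sqrt(1 - η/(4/3)) has argument 1 - 4/3/(4/3) = 0 at 4/3: a square-root (algebraic, two-sheeted) branch point; the remaining terms are analytic or single-valued there.

The point is an algebraic (square-root) branch point.


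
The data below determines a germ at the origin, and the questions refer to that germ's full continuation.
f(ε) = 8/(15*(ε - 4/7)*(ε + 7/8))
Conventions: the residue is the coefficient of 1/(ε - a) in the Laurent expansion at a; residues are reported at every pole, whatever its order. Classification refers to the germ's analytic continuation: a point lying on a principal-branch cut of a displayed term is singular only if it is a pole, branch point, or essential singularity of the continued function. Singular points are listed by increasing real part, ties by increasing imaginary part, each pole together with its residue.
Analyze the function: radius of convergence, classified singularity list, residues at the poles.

Radius of convergence at 0: 4/7.
At -7/8: a pole of order 1; residue -448/1215.
At 4/7: a pole of order 1; residue 448/1215.

Denominator factor (ε - 4/7): pole of order 1 at 4/7, modulus 4/7.
Denominator factor (ε + 7/8): pole of order 1 at -7/8, modulus 7/8.
The radius of convergence is the smallest modulus among the singular points: 4/7.
At the order-1 pole -7/8 set g(ε) = (ε - (-7/8))*f(ε) = 8/(15*(ε - 4/7)).
Simple pole: residue = g(a) at a = -7/8, which is -448/1215.
At the order-1 pole 4/7 set g(ε) = (ε - (4/7))*f(ε) = 8/(15*(ε + 7/8)).
Simple pole: residue = g(a) at a = 4/7, which is 448/1215.
List the singular points by increasing real part (a conjugate pair: the negative imaginary part first).


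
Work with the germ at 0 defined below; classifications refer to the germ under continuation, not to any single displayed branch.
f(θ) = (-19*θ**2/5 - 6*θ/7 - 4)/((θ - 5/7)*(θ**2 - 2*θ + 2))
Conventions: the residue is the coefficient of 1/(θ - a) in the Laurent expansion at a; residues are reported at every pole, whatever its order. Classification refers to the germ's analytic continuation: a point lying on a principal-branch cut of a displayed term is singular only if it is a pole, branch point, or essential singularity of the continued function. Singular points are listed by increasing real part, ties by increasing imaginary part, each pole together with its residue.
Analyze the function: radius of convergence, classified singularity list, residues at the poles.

Radius of convergence at 0: 5/7.
At 5/7: a pole of order 1; residue -321/53.
At (1) - (1)*i: a pole of order 1; residue (299/265) - (1206/265)*i.
At (1) + (1)*i: a pole of order 1; residue (299/265) + (1206/265)*i.

Denominator factor (θ**2 - 2*θ + 2): discriminant -4, complex-conjugate roots (1) + (1)*i and (1) - (1)*i; poles of order 1, moduli sqrt(2) and sqrt(2).
Denominator factor (θ - 5/7): pole of order 1 at 5/7, modulus 5/7.
The radius of convergence is the smallest modulus among the singular points: 5/7.
At the order-1 pole 5/7 set g(θ) = (θ - (5/7))*f(θ) = (-19*θ**2/5 - 6*θ/7 - 4)/(θ**2 - 2*θ + 2).
Simple pole: residue = g(a) at a = 5/7, which is -321/53.
The factor θ**2 - 2*θ + 2 splits as (θ - a)(θ - a') with a = (1) - (1)*i, a' = (1) + (1)*i. At the order-1 pole a set g(θ) = (θ - a)*f(θ) = [(-19*θ**2/5 - 6*θ/7 - 4)/(θ - 5/7)] / (θ - a').
Simple pole: residue = g(a) at a = (1) - (1)*i, which is (299/265) - (1206/265)*i.
The factor θ**2 - 2*θ + 2 splits as (θ - a)(θ - a') with a = (1) + (1)*i, a' = (1) - (1)*i. At the order-1 pole a set g(θ) = (θ - a)*f(θ) = [(-19*θ**2/5 - 6*θ/7 - 4)/(θ - 5/7)] / (θ - a').
Simple pole: residue = g(a) at a = (1) + (1)*i, which is (299/265) + (1206/265)*i.
List the singular points by increasing real part (a conjugate pair: the negative imaginary part first).


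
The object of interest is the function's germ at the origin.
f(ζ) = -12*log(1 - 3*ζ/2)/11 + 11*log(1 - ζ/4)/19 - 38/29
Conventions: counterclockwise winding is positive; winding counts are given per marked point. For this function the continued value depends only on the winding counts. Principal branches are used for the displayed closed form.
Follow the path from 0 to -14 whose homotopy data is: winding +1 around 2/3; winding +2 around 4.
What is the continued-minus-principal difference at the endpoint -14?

Continued minus principal equals (28/209)*pi*i.

The rational part is single-valued and drops out of the difference; each branch term changes only by its own monodromy.
(11/19)*log(1 - ζ/(4)): each positive loop around 4 adds 2*pi*i to the log, so winding +2 contributes (11/19)*(2)*2*pi*i = (44/19)*pi*i.
(-12/11)*log(1 - ζ/(2/3)): each positive loop around 2/3 adds 2*pi*i to the log, so winding +1 contributes (-12/11)*(1)*2*pi*i = -(24/11)*pi*i.
Summing the contributions at ζ = -14 gives (28/209)*pi*i.


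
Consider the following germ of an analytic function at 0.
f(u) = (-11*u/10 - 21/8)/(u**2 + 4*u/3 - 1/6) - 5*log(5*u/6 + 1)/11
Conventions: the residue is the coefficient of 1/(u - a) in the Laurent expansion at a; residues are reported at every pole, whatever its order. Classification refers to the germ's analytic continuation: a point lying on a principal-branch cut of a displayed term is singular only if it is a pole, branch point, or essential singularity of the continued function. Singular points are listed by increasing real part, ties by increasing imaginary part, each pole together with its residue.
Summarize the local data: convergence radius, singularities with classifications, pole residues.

Denominator factor (u**2 + 4*u/3 - 1/6): discriminant 22/9, real irrational roots -2/3 + (1/6)*sqrt(22) and -2/3 - (1/6)*sqrt(22); poles of order 1, moduli -2/3 + (1/6)*sqrt(22) and 2/3 + (1/6)*sqrt(22).
Branch term (-5/11)*log(1 - u/(-6/5)): its argument vanishes at u = -6/5, a logarithmic branch point, modulus 6/5.
The radius of convergence is the smallest modulus among the singular points: -2/3 + (1/6)*sqrt(22).
The branch term is analytic at -2/3 - (1/6)*sqrt(22) and contributes nothing to the residue; only the rational part matters.
The factor u**2 + 4*u/3 - 1/6 splits as (u - a)(u - a') with a = -2/3 - (1/6)*sqrt(22), a' = -2/3 + (1/6)*sqrt(22). At the order-1 pole a set g(u) = (u - a)*(rational part) = [-11*u/10 - 21/8] / (u - a').
Simple pole: residue = g(a) at a = -2/3 - (1/6)*sqrt(22), which is -11/20 + (227/880)*sqrt(22).
The branch term is analytic at -2/3 + (1/6)*sqrt(22) and contributes nothing to the residue; only the rational part matters.
The factor u**2 + 4*u/3 - 1/6 splits as (u - a)(u - a') with a = -2/3 + (1/6)*sqrt(22), a' = -2/3 - (1/6)*sqrt(22). At the order-1 pole a set g(u) = (u - a)*(rational part) = [-11*u/10 - 21/8] / (u - a').
Simple pole: residue = g(a) at a = -2/3 + (1/6)*sqrt(22), which is -11/20 - (227/880)*sqrt(22).
List the singular points by increasing real part (a conjugate pair: the negative imaginary part first).

Radius of convergence at 0: -2/3 + (1/6)*sqrt(22).
At -2/3 - (1/6)*sqrt(22): a pole of order 1; residue -11/20 + (227/880)*sqrt(22).
At -6/5: a logarithmic branch point.
At -2/3 + (1/6)*sqrt(22): a pole of order 1; residue -11/20 - (227/880)*sqrt(22).


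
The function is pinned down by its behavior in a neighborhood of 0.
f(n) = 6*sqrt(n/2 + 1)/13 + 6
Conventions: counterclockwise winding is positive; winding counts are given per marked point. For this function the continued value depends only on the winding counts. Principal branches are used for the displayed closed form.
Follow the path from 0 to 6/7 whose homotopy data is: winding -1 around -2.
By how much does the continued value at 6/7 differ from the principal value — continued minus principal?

The rational part is single-valued and drops out of the difference; each branch term changes only by its own monodromy.
(6/13)*sqrt(1 - n/(-2)): winding -1 is odd, the square root flips sign, contributing -2*(6/13)*sqrt(1 - (6/7)/(-2)) = -2*(6/13)*sqrt(10/7) = -(12/91)*sqrt(70).
Summing the contributions at n = 6/7 gives -(12/91)*sqrt(70).

Continued minus principal equals -(12/91)*sqrt(70).


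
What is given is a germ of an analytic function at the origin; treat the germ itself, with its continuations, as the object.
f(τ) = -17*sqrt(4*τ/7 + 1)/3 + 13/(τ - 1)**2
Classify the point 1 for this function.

The denominator factor τ - 1 vanishes at 1 and appears to the power 2; the numerator there equals 13, nonzero, and no other factor vanishes.
The branch terms are analytic at this point.
Hence a pole whose order is the multiplicity, 2.

The point is a pole of order 2.


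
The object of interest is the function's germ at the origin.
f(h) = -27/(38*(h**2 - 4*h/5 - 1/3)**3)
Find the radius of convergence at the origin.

The radius of convergence is -2/5 + (1/15)*sqrt(111).

Denominator factor (h**2 - 4*h/5 - 1/3)^3: discriminant 148/75, real irrational roots 2/5 + (1/15)*sqrt(111) and 2/5 - (1/15)*sqrt(111); poles of order 3, moduli 2/5 + (1/15)*sqrt(111) and -2/5 + (1/15)*sqrt(111).
The radius of convergence is the smallest modulus among the singular points: -2/5 + (1/15)*sqrt(111).


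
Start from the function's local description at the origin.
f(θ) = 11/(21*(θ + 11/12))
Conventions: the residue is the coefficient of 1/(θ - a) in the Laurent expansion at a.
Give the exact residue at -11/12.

The residue is 11/21.

At the order-1 pole -11/12 set g(θ) = (θ - (-11/12))*f(θ) = 11/21.
Simple pole: residue = g(a) at a = -11/12, which is 11/21.


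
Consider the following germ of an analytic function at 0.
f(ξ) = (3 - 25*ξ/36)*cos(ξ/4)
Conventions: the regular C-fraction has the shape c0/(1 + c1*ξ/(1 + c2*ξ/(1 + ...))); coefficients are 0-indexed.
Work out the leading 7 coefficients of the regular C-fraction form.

The regular C-fraction coefficients are [3, 25/108, -1979/5400, 27/200, 1125/15832, 68575/427464, -87161441/370305000].

Taylor coefficients (expand at 0): a_0 = 3, a_1 = -25/36, a_2 = -3/32, a_3 = 25/1152, a_4 = 1/2048, a_5 = -25/221184, a_6 = -1/983040.
c0 = a_0 = 3. Peel one level at a time: if S = 1 + c*ξ/S' with S'(0) = 1, then c is the ξ-coefficient of S and S' = c*ξ/(S - 1).
S_1 = c0/f = 1 + (25/108)*ξ + (1979/23328)*ξ^2 + ...; c1 = 25/108.
S_2 = c1*ξ/(S_1 - 1) = 1 + (-1979/5400)*ξ + (1979/40000)*ξ^2 + ...; c2 = -1979/5400.
S_3 = c2*ξ/(S_2 - 1) = 1 + (27/200)*ξ + (-1215/126656)*ξ^2 + ...; c3 = 27/200.
S_4 = c3*ξ/(S_3 - 1) = 1 + (1125/15832)*ξ + (-8571875/751956672)*ξ^2 + ...; c4 = 1125/15832.
S_5 = c4*ξ/(S_4 - 1) = 1 + (68575/427464)*ξ + (87161441/2308305600)*ξ^2 + ...; c5 = 68575/427464.
S_6 = c5*ξ/(S_5 - 1) = 1 + (-87161441/370305000)*ξ + ...; c6 = -87161441/370305000.


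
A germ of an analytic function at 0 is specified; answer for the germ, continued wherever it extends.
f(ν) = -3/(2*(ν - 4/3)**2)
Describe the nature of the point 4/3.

The denominator factor ν - 4/3 vanishes at 4/3 and appears to the power 2; the numerator there equals -3/2, nonzero, and no other factor vanishes.
Hence a pole whose order is the multiplicity, 2.

The point is a pole of order 2.


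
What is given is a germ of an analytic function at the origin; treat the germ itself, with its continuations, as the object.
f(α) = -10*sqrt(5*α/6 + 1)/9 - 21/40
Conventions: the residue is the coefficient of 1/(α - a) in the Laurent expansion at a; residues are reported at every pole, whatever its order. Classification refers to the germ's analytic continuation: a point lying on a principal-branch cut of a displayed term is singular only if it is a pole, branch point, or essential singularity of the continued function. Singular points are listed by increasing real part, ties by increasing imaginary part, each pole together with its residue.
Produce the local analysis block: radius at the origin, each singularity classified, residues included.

Radius of convergence at 0: 6/5.
At -6/5: an algebraic (square-root) branch point.

Branch term (-10/9)*sqrt(1 - α/(-6/5)): its argument vanishes at α = -6/5, a square-root branch point, modulus 6/5.
The radius of convergence is the smallest modulus among the singular points: 6/5.


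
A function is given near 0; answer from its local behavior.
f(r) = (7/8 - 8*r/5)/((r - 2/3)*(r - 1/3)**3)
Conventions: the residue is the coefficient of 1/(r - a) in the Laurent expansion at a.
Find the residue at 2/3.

The residue is -207/40.

At the order-1 pole 2/3 set g(r) = (r - (2/3))*f(r) = (7/8 - 8*r/5)/(r - 1/3)**3.
Simple pole: residue = g(a) at a = 2/3, which is -207/40.


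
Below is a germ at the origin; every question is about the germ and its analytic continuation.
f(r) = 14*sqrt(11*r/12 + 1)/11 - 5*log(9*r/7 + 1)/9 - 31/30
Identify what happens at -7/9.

The point is a logarithmic branch point.

The term (-5/9)*log(1 - r/(-7/9)) has argument 1 - -7/9/(-7/9) = 0 at -7/9: a logarithmic (infinitely-sheeted) branch point; the remaining terms are analytic or single-valued there.
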